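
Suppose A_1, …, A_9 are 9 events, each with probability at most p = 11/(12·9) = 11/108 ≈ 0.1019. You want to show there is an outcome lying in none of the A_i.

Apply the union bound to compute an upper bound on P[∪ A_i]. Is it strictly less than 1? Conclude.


Union bound: P[∪_{i=1}^{9} A_i] ≤ Σ_i P[A_i] ≤ 9·p = 9·(11/108) = 11/12.
Numerically: 11/12 ≈ 0.9167.
Is 11/12 < 1? YES.
Since P[∪ A_i] ≤ 11/12 < 1, the complement has P[∩ A_i^c] ≥ 1 − 11/12 = 1/12 > 0, so some outcome avoids every A_i.

9·p = 11/12 ≈ 0.9167; existence CERTIFIED by the union bound.


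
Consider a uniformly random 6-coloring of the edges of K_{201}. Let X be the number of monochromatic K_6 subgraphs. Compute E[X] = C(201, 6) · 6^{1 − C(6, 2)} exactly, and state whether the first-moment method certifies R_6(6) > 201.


E[X] = C(201, 6) · 6^{1 − 15} = 84944276340 · 6^{−14} = 84944276340/78364164096.
As a reduced fraction: E[X] = 7078689695/6530347008 ≈ 1.083968.
Is E[X] < 1? NO.
Since E[X] ≥ 1, the first-moment bound is inconclusive at n = 201; it does NOT by itself certify R_6(6) > 201.

E[X] = 7078689695/6530347008 ≈ 1.083968; E[X] ≥ 1; first-moment method inconclusive here.


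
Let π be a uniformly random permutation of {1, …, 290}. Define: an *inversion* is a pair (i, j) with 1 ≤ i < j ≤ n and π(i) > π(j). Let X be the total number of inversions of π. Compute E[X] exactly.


Write X = Σ X_I over the C(290, 2) = 41905 pairs i < j, with X_I the indicator of one inversion.
There are 41905 indicators.
For each fixed pair i < j, the values π(i) and π(j) are two distinct elements of {1, …, 290} in uniformly random order; by symmetry P[π(i) > π(j)] = 1/2.
By linearity: E[X] = 41905 · (1/2) = C(290, 2) · (1/2) = 41905/2 = 41905/2 ≈ 20952.50000.

E[X] = 41905/2 = 20952.50000.


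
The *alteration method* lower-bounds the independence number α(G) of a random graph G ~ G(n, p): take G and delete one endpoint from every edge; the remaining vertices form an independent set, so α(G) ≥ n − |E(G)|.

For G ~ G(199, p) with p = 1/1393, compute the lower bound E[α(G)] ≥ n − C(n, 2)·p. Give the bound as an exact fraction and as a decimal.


E[|E(G)|] = C(199, 2)·p = 19701 · (1/1393) = 99/7.
E[α(G)] ≥ n − E[|E(G)|] = 199 − 99/7 = 1294/7.
Numerically: ≈ 184.857143.
(This is only a lower bound; the true E[α(G)] may be larger.)

E[α(G)] ≥ 1294/7 ≈ 184.857143.


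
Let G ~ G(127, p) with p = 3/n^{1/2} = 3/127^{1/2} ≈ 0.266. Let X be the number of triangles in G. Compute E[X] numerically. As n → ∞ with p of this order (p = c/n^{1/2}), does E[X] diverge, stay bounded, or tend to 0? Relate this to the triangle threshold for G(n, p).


Number of potential triangles: C(127, 3) = 333375.
Each occurs with probability p³ ≈ (0.266)³ ≈ 1.88651e-02.
By linearity: E[X] = C(127, 3)·p³ ≈ 333375 · 1.88651e-02 ≈ 6289.139.
Since α = 1/2 < 1, p = c/n^{1/2} ≫ 1/n is above the triangle threshold p ~ 1/n. Asymptotically E[X] ~ (c³/6)·n^{3(1−α)} = (3³/6)·n^{1.5} → ∞; triangles are abundant w.h.p.

E[X] ≈ 6289.139; in regime p = Θ(1/n^{1/2}) E[X] diverges (above the triangle threshold p ~ 1/n).


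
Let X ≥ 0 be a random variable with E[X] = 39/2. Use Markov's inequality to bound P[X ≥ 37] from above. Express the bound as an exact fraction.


μ = E[X] = 39/2, a = 37.
Markov: P[X ≥ 37] ≤ μ/a = (39/2)/37 = 39/74.
Numerically: ≈ 0.527.
(Since a = 37 > μ = 19.500, the bound 39/74 is < 1 and informative.)

P[X ≥ 37] ≤ 39/74 ≈ 0.527.


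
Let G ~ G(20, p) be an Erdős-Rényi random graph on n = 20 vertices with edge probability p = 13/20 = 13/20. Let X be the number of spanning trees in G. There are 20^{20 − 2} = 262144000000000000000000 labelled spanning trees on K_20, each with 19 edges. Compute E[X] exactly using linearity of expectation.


K_20 has 20^{20 − 2} = 262144000000000000000000 labelled spanning trees.
For each such spanning tree H, let X_H = 1 if all 19 edges of H are present in G. Then P[X_H = 1] = p^{19} = (13/20)^{19} = 1461920290375446110677/5242880000000000000000000.
Summing the indicators: E[X] = Σ_H E[X_H] = 262144000000000000000000 · p^{19} = 262144000000000000000000 · 1461920290375446110677/5242880000000000000000000 = 1461920290375446110677/20.
Numerically: E[X] ≈ 7.31e+19.

E[X] = 262144000000000000000000 · (13/20)^{19} = 1461920290375446110677/20 ≈ 7.31e+19.


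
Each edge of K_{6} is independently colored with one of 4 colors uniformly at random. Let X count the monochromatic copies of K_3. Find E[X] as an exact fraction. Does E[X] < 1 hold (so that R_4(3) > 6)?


E[X] = C(6, 3) · 4^{1 − 3} = 20 · 4^{−2} = 20/16.
As a reduced fraction: E[X] = 5/4 ≈ 1.2500000.
Is E[X] < 1? NO.
Since E[X] ≥ 1, the first-moment bound is inconclusive at n = 6; it does NOT by itself certify R_4(3) > 6.

E[X] = 5/4 ≈ 1.2500000; E[X] ≥ 1; first-moment method inconclusive here.


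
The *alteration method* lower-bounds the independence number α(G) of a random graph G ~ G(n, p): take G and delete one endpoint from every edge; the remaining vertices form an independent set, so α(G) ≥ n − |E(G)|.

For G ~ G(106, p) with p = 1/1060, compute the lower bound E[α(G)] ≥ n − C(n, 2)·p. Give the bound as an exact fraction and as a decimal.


E[|E(G)|] = C(106, 2)·p = 5565 · (1/1060) = 21/4.
E[α(G)] ≥ n − E[|E(G)|] = 106 − 21/4 = 403/4.
Numerically: ≈ 100.750.
(This is only a lower bound; the true E[α(G)] may be larger.)

E[α(G)] ≥ 403/4 ≈ 100.750.


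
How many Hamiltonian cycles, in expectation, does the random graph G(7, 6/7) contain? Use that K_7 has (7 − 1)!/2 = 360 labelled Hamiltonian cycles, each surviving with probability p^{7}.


K_7 has (7 − 1)!/2 = 360 labelled Hamiltonian cycles.
For each such Hamiltonian cycle H, let X_H = 1 if all 7 edges of H are present in G. Then P[X_H = 1] = p^{7} = (6/7)^{7} = 279936/823543.
Summing the indicators: E[X] = Σ_H E[X_H] = 360 · p^{7} = 360 · 279936/823543 = 100776960/823543.
Numerically: E[X] ≈ 122.37.

E[X] = 360 · (6/7)^{7} = 100776960/823543 ≈ 122.37.


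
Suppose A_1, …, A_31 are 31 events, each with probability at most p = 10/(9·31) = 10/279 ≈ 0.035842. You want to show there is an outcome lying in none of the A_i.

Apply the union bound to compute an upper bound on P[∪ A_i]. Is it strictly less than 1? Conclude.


Union bound: P[∪_{i=1}^{31} A_i] ≤ Σ_i P[A_i] ≤ 31·p = 31·(10/279) = 10/9.
Numerically: 10/9 ≈ 1.111111.
Is 10/9 < 1? NO.
Since the bound 10/9 is ≥ 1, the union bound is uninformative here; it does NOT by itself certify existence.

31·p = 10/9 ≈ 1.111111; existence NOT certified by the union bound.


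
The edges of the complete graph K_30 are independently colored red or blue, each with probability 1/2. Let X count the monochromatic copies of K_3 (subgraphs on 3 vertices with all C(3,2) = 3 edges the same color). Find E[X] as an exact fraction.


Let X = Σ_S X_S over the C(30, 3) = 4060 subsets S of size 3, where X_S = 1 if the K_3 on S is monochromatic.
For a fixed S, the K_3 on S has C(3, 2) = 3 edges. P[all 3 edges red] = (1/2)^3, and likewise for blue, so P[monochromatic] = 2·(1/2)^3 = 2^{1 − 3} = 1/4.
By linearity: E[X] = C(30, 3) · 2^{1 − 3} = 4060 · 1/4 = 1015.
Numerically: E[X] ≈ 1015.000.

E[X] = C(30,3)·2^(1−C(3,2)) = 1015 ≈ 1015.000.


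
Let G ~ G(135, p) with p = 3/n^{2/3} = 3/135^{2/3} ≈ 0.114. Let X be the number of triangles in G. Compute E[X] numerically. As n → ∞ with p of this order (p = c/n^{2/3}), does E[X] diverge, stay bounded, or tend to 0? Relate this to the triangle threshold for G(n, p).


Number of potential triangles: C(135, 3) = 400995.
Each occurs with probability p³ ≈ (0.114)³ ≈ 1.481481e-03.
By linearity: E[X] = C(135, 3)·p³ ≈ 400995 · 1.481481e-03 ≈ 594.0667.
Since α = 2/3 < 1, p = c/n^{2/3} ≫ 1/n is above the triangle threshold p ~ 1/n. Asymptotically E[X] ~ (c³/6)·n^{3(1−α)} = (3³/6)·n^{1} → ∞; triangles are abundant w.h.p.

E[X] ≈ 594.0667; in regime p = Θ(1/n^{2/3}) E[X] diverges (above the triangle threshold p ~ 1/n).


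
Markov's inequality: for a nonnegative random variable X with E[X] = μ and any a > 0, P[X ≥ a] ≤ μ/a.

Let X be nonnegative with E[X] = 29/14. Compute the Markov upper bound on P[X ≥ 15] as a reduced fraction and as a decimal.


μ = E[X] = 29/14, a = 15.
Markov: P[X ≥ 15] ≤ μ/a = (29/14)/15 = 29/210.
Numerically: ≈ 0.13810.
(Since a = 15 > μ = 2.07143, the bound 29/210 is < 1 and informative.)

P[X ≥ 15] ≤ 29/210 ≈ 0.13810.


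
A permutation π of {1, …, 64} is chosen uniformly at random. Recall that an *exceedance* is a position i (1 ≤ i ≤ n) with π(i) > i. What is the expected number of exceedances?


Write X = Σ_{i=1}^{64} X_i, where X_i = 1_{π(i) > i}.
For each fixed i, π(i) is uniform over {1, …, 64} (marginal of a uniform permutation), so P[π(i) > i] = (n − i)/n. Summing: Σ_{i=1}^{64} (n − i)/n = (0 + 1 + … + 63)/64 = 64(64 − 1)/(2·64) = (64 − 1)/2.
Hence E[X] = Σ_{i=1}^{64} (64 − i)/64 = 63/2 ≈ 31.500.

E[X] = 63/2 = 31.500.


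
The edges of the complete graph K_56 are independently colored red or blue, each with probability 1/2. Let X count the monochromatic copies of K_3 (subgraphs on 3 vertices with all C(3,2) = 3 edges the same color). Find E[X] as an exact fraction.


Let X = Σ_S X_S over the C(56, 3) = 27720 subsets S of size 3, where X_S = 1 if the K_3 on S is monochromatic.
For a fixed S, the K_3 on S has C(3, 2) = 3 edges. P[all 3 edges red] = (1/2)^3, and likewise for blue, so P[monochromatic] = 2·(1/2)^3 = 2^{1 − 3} = 1/4.
Summing: E[X] = C(56, 3) · 2^{1 − 3} = 27720 · 1/4 = 6930.
Numerically: E[X] ≈ 6930.000.

E[X] = C(56,3)·2^(1−C(3,2)) = 6930 ≈ 6930.000.


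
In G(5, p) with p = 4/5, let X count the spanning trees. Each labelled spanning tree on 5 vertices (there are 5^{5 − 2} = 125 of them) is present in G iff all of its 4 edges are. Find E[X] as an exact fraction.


K_5 has 5^{5 − 2} = 125 labelled spanning trees.
For each such spanning tree H, let X_H = 1 if all 4 edges of H are present in G. Then P[X_H = 1] = p^{4} = (4/5)^{4} = 256/625.
By linearity of expectation: E[X] = Σ_H E[X_H] = 125 · p^{4} = 125 · 256/625 = 256/5.
Numerically: E[X] ≈ 51.2.

E[X] = 125 · (4/5)^{4} = 256/5 ≈ 51.2.


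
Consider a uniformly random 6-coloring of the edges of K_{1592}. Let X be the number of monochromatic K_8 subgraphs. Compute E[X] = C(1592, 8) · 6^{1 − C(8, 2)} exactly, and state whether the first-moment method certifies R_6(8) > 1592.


E[X] = C(1592, 8) · 6^{1 − 28} = 1005480414540892933435 · 6^{−27} = 1005480414540892933435/1023490369077469249536.
As a reduced fraction: E[X] = 1005480414540892933435/1023490369077469249536 ≈ 0.982403.
Is E[X] < 1? YES.
Since E[X] < 1, there exists a 6-coloring of K_{1592} with no monochromatic K_8; hence R_6(8) > 1592.

E[X] = 1005480414540892933435/1023490369077469249536 ≈ 0.982403; E[X] < 1, so R_6(8) > 1592.


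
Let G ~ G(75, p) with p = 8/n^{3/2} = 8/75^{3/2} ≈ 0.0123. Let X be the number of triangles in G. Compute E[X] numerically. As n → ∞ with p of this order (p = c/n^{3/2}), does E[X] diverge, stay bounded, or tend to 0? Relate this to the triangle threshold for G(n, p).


Number of potential triangles: C(75, 3) = 67525.
Each occurs with probability p³ ≈ (0.0123)³ ≈ 1.86851e-06.
By linearity: E[X] = C(75, 3)·p³ ≈ 67525 · 1.86851e-06 ≈ 0.126.
Since α = 3/2 > 1, p = c/n^{3/2} = o(1/n) is below the triangle threshold p ~ 1/n. Asymptotically E[X] ~ (c³/6)·n^{3(1−α)} = (8³/6)·n^{-1.5} → 0, so by Markov's inequality G has no triangles w.h.p.

E[X] ≈ 0.126; in regime p = Θ(1/n^{3/2}) E[X] tends to 0 (below the triangle threshold p ~ 1/n).


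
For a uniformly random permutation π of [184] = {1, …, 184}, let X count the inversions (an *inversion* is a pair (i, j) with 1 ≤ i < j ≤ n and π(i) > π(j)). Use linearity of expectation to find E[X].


Write X = Σ X_I over the C(184, 2) = 16836 pairs i < j, with X_I the indicator of one inversion.
There are 16836 indicators.
For each fixed pair i < j, the values π(i) and π(j) are two distinct elements of {1, …, 184} in uniformly random order; by symmetry P[π(i) > π(j)] = 1/2.
By linearity: E[X] = 16836 · (1/2) = C(184, 2) · (1/2) = 16836/2 = 8418 ≈ 8418.00000.

E[X] = 8418 = 8418.00000.


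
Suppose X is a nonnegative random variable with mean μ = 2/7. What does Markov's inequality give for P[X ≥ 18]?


μ = E[X] = 2/7, a = 18.
Markov: P[X ≥ 18] ≤ μ/a = (2/7)/18 = 1/63.
Numerically: ≈ 0.016.
(Since a = 18 > μ = 0.286, the bound 1/63 is < 1 and informative.)

P[X ≥ 18] ≤ 1/63 ≈ 0.016.


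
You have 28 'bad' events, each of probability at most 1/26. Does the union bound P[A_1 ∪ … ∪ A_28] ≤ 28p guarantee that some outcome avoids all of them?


Union bound: P[∪_{i=1}^{28} A_i] ≤ Σ_i P[A_i] ≤ 28·p = 28·(1/26) = 14/13.
Numerically: 14/13 ≈ 1.0769.
Is 14/13 < 1? NO.
Since the bound 14/13 is ≥ 1, the union bound is uninformative here; it does NOT by itself certify existence.

28·p = 14/13 ≈ 1.0769; existence NOT certified by the union bound.


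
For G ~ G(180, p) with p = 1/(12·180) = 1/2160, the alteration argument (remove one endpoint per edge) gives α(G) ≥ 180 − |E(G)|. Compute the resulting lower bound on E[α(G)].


E[|E(G)|] = C(180, 2)·p = 16110 · (1/2160) = 179/24.
E[α(G)] ≥ n − E[|E(G)|] = 180 − 179/24 = 4141/24.
Numerically: ≈ 172.54167.
(This is only a lower bound; the true E[α(G)] may be larger.)

E[α(G)] ≥ 4141/24 ≈ 172.54167.


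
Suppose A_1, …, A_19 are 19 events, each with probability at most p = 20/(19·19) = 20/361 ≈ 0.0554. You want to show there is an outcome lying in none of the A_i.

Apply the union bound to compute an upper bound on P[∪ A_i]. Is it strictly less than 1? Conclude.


Union bound: P[∪_{i=1}^{19} A_i] ≤ Σ_i P[A_i] ≤ 19·p = 19·(20/361) = 20/19.
Numerically: 20/19 ≈ 1.0526.
Is 20/19 < 1? NO.
Since the bound 20/19 is ≥ 1, the union bound is uninformative here; it does NOT by itself certify existence.

19·p = 20/19 ≈ 1.0526; existence NOT certified by the union bound.


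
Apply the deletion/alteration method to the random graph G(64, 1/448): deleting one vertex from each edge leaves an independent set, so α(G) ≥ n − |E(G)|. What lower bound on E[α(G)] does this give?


E[|E(G)|] = C(64, 2)·p = 2016 · (1/448) = 9/2.
E[α(G)] ≥ n − E[|E(G)|] = 64 − 9/2 = 119/2.
Numerically: ≈ 59.500000.
(This is only a lower bound; the true E[α(G)] may be larger.)

E[α(G)] ≥ 119/2 ≈ 59.500000.


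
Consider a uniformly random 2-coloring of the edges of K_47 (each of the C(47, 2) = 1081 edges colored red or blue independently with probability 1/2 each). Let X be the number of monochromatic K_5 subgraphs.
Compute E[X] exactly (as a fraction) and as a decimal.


Let X = Σ_S X_S over the C(47, 5) = 1533939 subsets S of size 5, where X_S = 1 if the K_5 on S is monochromatic.
For a fixed S, the K_5 on S has C(5, 2) = 10 edges. P[all 10 edges red] = (1/2)^10, and likewise for blue, so P[monochromatic] = 2·(1/2)^10 = 2^{1 − 10} = 1/512.
By linearity: E[X] = C(47, 5) · 2^{1 − 10} = 1533939 · 1/512 = 1533939/512.
Numerically: E[X] ≈ 2995.9746.

E[X] = C(47,5)·2^(1−C(5,2)) = 1533939/512 ≈ 2995.9746.


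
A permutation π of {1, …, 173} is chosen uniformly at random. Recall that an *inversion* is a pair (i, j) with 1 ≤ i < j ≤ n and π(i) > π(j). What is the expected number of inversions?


Write X = Σ X_I over the C(173, 2) = 14878 pairs i < j, with X_I the indicator of one inversion.
There are 14878 indicators.
For each fixed pair i < j, the values π(i) and π(j) are two distinct elements of {1, …, 173} in uniformly random order; by symmetry P[π(i) > π(j)] = 1/2.
By linearity: E[X] = 14878 · (1/2) = C(173, 2) · (1/2) = 14878/2 = 7439 ≈ 7439.0000.

E[X] = 7439 = 7439.0000.


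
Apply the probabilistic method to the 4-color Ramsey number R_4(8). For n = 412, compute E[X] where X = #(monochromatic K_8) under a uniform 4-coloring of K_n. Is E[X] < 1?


E[X] = C(412, 8) · 4^{1 − 28} = 19229204065337145 · 4^{−27} = 19229204065337145/18014398509481984.
As a reduced fraction: E[X] = 19229204065337145/18014398509481984 ≈ 1.06744.
Is E[X] < 1? NO.
Since E[X] ≥ 1, the first-moment bound is inconclusive at n = 412; it does NOT by itself certify R_4(8) > 412.

E[X] = 19229204065337145/18014398509481984 ≈ 1.06744; E[X] ≥ 1; first-moment method inconclusive here.


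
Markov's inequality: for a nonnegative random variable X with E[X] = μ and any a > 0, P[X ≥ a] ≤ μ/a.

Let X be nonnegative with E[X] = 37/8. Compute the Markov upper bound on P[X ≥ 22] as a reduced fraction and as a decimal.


μ = E[X] = 37/8, a = 22.
Markov: P[X ≥ 22] ≤ μ/a = (37/8)/22 = 37/176.
Numerically: ≈ 0.210227.
(Since a = 22 > μ = 4.625000, the bound 37/176 is < 1 and informative.)

P[X ≥ 22] ≤ 37/176 ≈ 0.210227.


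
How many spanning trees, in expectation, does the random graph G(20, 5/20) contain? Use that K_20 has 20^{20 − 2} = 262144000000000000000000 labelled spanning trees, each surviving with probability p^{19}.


K_20 has 20^{20 − 2} = 262144000000000000000000 labelled spanning trees.
For each such spanning tree H, let X_H = 1 if all 19 edges of H are present in G. Then P[X_H = 1] = p^{19} = (1/4)^{19} = 1/274877906944.
Summing the indicators: E[X] = Σ_H E[X_H] = 262144000000000000000000 · p^{19} = 262144000000000000000000 · 1/274877906944 = 3814697265625/4.
Numerically: E[X] ≈ 9.54e+11.

E[X] = 262144000000000000000000 · (1/4)^{19} = 3814697265625/4 ≈ 9.54e+11.


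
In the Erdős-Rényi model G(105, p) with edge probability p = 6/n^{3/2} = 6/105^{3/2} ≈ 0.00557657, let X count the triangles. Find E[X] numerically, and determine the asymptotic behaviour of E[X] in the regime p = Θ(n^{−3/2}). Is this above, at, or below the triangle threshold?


Number of potential triangles: C(105, 3) = 187460.
Each occurs with probability p³ ≈ (0.00557657)³ ≈ 1.73421088e-07.
By linearity: E[X] = C(105, 3)·p³ ≈ 187460 · 1.73421088e-07 ≈ 0.032510.
Since α = 3/2 > 1, p = c/n^{3/2} = o(1/n) is below the triangle threshold p ~ 1/n. Asymptotically E[X] ~ (c³/6)·n^{3(1−α)} = (6³/6)·n^{-1.5} → 0, so by Markov's inequality G has no triangles w.h.p.

E[X] ≈ 0.032510; in regime p = Θ(1/n^{3/2}) E[X] tends to 0 (below the triangle threshold p ~ 1/n).


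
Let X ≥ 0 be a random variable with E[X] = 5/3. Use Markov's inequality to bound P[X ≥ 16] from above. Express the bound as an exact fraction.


μ = E[X] = 5/3, a = 16.
Markov: P[X ≥ 16] ≤ μ/a = (5/3)/16 = 5/48.
Numerically: ≈ 0.1042.
(Since a = 16 > μ = 1.6667, the bound 5/48 is < 1 and informative.)

P[X ≥ 16] ≤ 5/48 ≈ 0.1042.


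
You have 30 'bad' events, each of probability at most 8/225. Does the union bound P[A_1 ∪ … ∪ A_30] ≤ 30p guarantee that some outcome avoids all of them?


Union bound: P[∪_{i=1}^{30} A_i] ≤ Σ_i P[A_i] ≤ 30·p = 30·(8/225) = 16/15.
Numerically: 16/15 ≈ 1.067.
Is 16/15 < 1? NO.
Since the bound 16/15 is ≥ 1, the union bound is uninformative here; it does NOT by itself certify existence.

30·p = 16/15 ≈ 1.067; existence NOT certified by the union bound.


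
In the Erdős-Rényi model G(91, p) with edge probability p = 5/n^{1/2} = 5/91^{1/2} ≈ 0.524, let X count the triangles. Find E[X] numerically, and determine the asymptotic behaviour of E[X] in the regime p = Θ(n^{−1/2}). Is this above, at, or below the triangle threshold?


Number of potential triangles: C(91, 3) = 121485.
Each occurs with probability p³ ≈ (0.524)³ ≈ 1.43995e-01.
By linearity: E[X] = C(91, 3)·p³ ≈ 121485 · 1.43995e-01 ≈ 17493.253.
Since α = 1/2 < 1, p = c/n^{1/2} ≫ 1/n is above the triangle threshold p ~ 1/n. Asymptotically E[X] ~ (c³/6)·n^{3(1−α)} = (5³/6)·n^{1.5} → ∞; triangles are abundant w.h.p.

E[X] ≈ 17493.253; in regime p = Θ(1/n^{1/2}) E[X] diverges (above the triangle threshold p ~ 1/n).


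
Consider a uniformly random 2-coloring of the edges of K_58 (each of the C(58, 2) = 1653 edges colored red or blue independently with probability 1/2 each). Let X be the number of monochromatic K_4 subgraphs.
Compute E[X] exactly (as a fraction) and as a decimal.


Let X = Σ_S X_S over the C(58, 4) = 424270 subsets S of size 4, where X_S = 1 if the K_4 on S is monochromatic.
For a fixed S, the K_4 on S has C(4, 2) = 6 edges. P[all 6 edges red] = (1/2)^6, and likewise for blue, so P[monochromatic] = 2·(1/2)^6 = 2^{1 − 6} = 1/32.
Summing: E[X] = C(58, 4) · 2^{1 − 6} = 424270 · 1/32 = 212135/16.
Numerically: E[X] ≈ 13258.437500.

E[X] = C(58,4)·2^(1−C(4,2)) = 212135/16 ≈ 13258.437500.


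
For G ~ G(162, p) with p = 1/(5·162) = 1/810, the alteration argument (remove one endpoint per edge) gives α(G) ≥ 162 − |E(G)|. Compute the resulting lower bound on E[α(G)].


E[|E(G)|] = C(162, 2)·p = 13041 · (1/810) = 161/10.
E[α(G)] ≥ n − E[|E(G)|] = 162 − 161/10 = 1459/10.
Numerically: ≈ 145.9000.
(This is only a lower bound; the true E[α(G)] may be larger.)

E[α(G)] ≥ 1459/10 ≈ 145.9000.


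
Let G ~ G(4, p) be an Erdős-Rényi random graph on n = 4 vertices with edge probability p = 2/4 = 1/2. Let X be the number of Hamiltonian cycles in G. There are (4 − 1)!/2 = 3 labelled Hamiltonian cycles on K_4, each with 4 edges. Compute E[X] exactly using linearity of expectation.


K_4 has (4 − 1)!/2 = 3 labelled Hamiltonian cycles.
For each such Hamiltonian cycle H, let X_H = 1 if all 4 edges of H are present in G. Then P[X_H = 1] = p^{4} = (1/2)^{4} = 1/16.
By linearity of expectation: E[X] = Σ_H E[X_H] = 3 · p^{4} = 3 · 1/16 = 3/16.
Numerically: E[X] ≈ 0.188.

E[X] = 3 · (1/2)^{4} = 3/16 ≈ 0.188.


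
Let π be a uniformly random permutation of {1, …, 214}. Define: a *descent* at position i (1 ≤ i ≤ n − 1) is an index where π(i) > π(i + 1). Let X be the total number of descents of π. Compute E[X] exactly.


Write X = Σ X_I over i = 1, …, 213, with X_I the indicator of one descent.
There are 213 indicators.
For each fixed i, the pair (π(i), π(i+1)) is a uniformly random ordered pair of distinct values from {1, …, 214}; by symmetry P[π(i) > π(i+1)] = 1/2.
By linearity: E[X] = 213 · (1/2) = (214 − 1) · (1/2) = 213/2 ≈ 106.500000.

E[X] = 213/2 = 106.500000.


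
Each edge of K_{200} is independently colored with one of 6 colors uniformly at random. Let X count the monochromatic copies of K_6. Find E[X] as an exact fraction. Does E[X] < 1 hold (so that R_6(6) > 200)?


E[X] = C(200, 6) · 6^{1 − 15} = 82408626300 · 6^{−14} = 82408626300/78364164096.
As a reduced fraction: E[X] = 6867385525/6530347008 ≈ 1.0516111.
Is E[X] < 1? NO.
Since E[X] ≥ 1, the first-moment bound is inconclusive at n = 200; it does NOT by itself certify R_6(6) > 200.

E[X] = 6867385525/6530347008 ≈ 1.0516111; E[X] ≥ 1; first-moment method inconclusive here.


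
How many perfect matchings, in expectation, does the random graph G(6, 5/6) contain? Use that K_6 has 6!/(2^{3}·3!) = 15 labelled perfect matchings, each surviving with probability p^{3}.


K_6 has 6!/(2^{3}·3!) = 15 labelled perfect matchings.
For each such perfect matching H, let X_H = 1 if all 3 edges of H are present in G. Then P[X_H = 1] = p^{3} = (5/6)^{3} = 125/216.
By linearity: E[X] = Σ_H E[X_H] = 15 · p^{3} = 15 · 125/216 = 625/72.
Numerically: E[X] ≈ 8.6806.

E[X] = 15 · (5/6)^{3} = 625/72 ≈ 8.6806.


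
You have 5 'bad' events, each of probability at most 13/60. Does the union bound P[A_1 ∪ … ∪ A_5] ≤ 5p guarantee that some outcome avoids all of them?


Union bound: P[∪_{i=1}^{5} A_i] ≤ Σ_i P[A_i] ≤ 5·p = 5·(13/60) = 13/12.
Numerically: 13/12 ≈ 1.0833333.
Is 13/12 < 1? NO.
Since the bound 13/12 is ≥ 1, the union bound is uninformative here; it does NOT by itself certify existence.

5·p = 13/12 ≈ 1.0833333; existence NOT certified by the union bound.


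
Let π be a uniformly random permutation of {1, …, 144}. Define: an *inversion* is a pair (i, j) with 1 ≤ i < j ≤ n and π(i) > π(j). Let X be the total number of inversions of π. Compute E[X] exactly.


Write X = Σ X_I over the C(144, 2) = 10296 pairs i < j, with X_I the indicator of one inversion.
There are 10296 indicators.
For each fixed pair i < j, the values π(i) and π(j) are two distinct elements of {1, …, 144} in uniformly random order; by symmetry P[π(i) > π(j)] = 1/2.
By linearity: E[X] = 10296 · (1/2) = C(144, 2) · (1/2) = 10296/2 = 5148 ≈ 5148.00000.

E[X] = 5148 = 5148.00000.


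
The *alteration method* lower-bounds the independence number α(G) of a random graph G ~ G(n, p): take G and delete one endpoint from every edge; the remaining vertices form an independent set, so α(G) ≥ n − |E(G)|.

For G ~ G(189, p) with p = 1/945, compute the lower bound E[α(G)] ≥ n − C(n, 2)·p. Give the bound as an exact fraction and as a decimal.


E[|E(G)|] = C(189, 2)·p = 17766 · (1/945) = 94/5.
E[α(G)] ≥ n − E[|E(G)|] = 189 − 94/5 = 851/5.
Numerically: ≈ 170.20000.
(This is only a lower bound; the true E[α(G)] may be larger.)

E[α(G)] ≥ 851/5 ≈ 170.20000.


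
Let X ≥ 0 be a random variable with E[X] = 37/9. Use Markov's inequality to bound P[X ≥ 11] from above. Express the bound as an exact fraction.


μ = E[X] = 37/9, a = 11.
Markov: P[X ≥ 11] ≤ μ/a = (37/9)/11 = 37/99.
Numerically: ≈ 0.3737.
(Since a = 11 > μ = 4.1111, the bound 37/99 is < 1 and informative.)

P[X ≥ 11] ≤ 37/99 ≈ 0.3737.


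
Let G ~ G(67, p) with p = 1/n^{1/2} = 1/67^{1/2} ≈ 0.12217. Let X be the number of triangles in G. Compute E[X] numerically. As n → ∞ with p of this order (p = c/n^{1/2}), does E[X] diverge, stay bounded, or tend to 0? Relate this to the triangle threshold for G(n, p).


Number of potential triangles: C(67, 3) = 47905.
Each occurs with probability p³ ≈ (0.12217)³ ≈ 1.8234245e-03.
By linearity: E[X] = C(67, 3)·p³ ≈ 47905 · 1.8234245e-03 ≈ 87.35115.
Since α = 1/2 < 1, p = c/n^{1/2} ≫ 1/n is above the triangle threshold p ~ 1/n. Asymptotically E[X] ~ (c³/6)·n^{3(1−α)} = (1³/6)·n^{1.5} → ∞; triangles are abundant w.h.p.

E[X] ≈ 87.35115; in regime p = Θ(1/n^{1/2}) E[X] diverges (above the triangle threshold p ~ 1/n).


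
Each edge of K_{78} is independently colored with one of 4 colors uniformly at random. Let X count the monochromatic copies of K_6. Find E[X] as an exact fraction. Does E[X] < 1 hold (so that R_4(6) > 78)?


E[X] = C(78, 6) · 4^{1 − 15} = 256851595 · 4^{−14} = 256851595/268435456.
As a reduced fraction: E[X] = 256851595/268435456 ≈ 0.95685.
Is E[X] < 1? YES.
Since E[X] < 1, there exists a 4-coloring of K_{78} with no monochromatic K_6; hence R_4(6) > 78.

E[X] = 256851595/268435456 ≈ 0.95685; E[X] < 1, so R_4(6) > 78.


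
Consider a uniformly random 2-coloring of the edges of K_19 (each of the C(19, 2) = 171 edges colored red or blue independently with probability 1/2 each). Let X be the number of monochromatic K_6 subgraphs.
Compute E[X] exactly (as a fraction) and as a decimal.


Let X = Σ_S X_S over the C(19, 6) = 27132 subsets S of size 6, where X_S = 1 if the K_6 on S is monochromatic.
For a fixed S, the K_6 on S has C(6, 2) = 15 edges. P[all 15 edges red] = (1/2)^15, and likewise for blue, so P[monochromatic] = 2·(1/2)^15 = 2^{1 − 15} = 1/16384.
By linearity of expectation: E[X] = C(19, 6) · 2^{1 − 15} = 27132 · 1/16384 = 6783/4096.
Numerically: E[X] ≈ 1.656.

E[X] = C(19,6)·2^(1−C(6,2)) = 6783/4096 ≈ 1.656.


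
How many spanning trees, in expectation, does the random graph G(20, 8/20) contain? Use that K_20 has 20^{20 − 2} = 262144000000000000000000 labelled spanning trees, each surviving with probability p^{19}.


K_20 has 20^{20 − 2} = 262144000000000000000000 labelled spanning trees.
For each such spanning tree H, let X_H = 1 if all 19 edges of H are present in G. Then P[X_H = 1] = p^{19} = (2/5)^{19} = 524288/19073486328125.
By linearity of expectation: E[X] = Σ_H E[X_H] = 262144000000000000000000 · p^{19} = 262144000000000000000000 · 524288/19073486328125 = 36028797018963968/5.
Numerically: E[X] ≈ 7.206e+15.

E[X] = 262144000000000000000000 · (2/5)^{19} = 36028797018963968/5 ≈ 7.206e+15.


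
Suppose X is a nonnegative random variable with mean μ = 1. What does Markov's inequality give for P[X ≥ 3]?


μ = E[X] = 1, a = 3.
Markov: P[X ≥ 3] ≤ μ/a = (1)/3 = 1/3.
Numerically: ≈ 0.33333.
(Since a = 3 > μ = 1.00000, the bound 1/3 is < 1 and informative.)

P[X ≥ 3] ≤ 1/3 ≈ 0.33333.


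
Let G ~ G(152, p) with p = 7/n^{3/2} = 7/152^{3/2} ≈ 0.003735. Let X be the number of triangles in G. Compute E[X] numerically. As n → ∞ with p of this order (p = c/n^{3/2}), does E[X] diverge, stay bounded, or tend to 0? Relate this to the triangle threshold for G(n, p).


Number of potential triangles: C(152, 3) = 573800.
Each occurs with probability p³ ≈ (0.003735)³ ≈ 5.211923e-08.
By linearity: E[X] = C(152, 3)·p³ ≈ 573800 · 5.211923e-08 ≈ 0.0299.
Since α = 3/2 > 1, p = c/n^{3/2} = o(1/n) is below the triangle threshold p ~ 1/n. Asymptotically E[X] ~ (c³/6)·n^{3(1−α)} = (7³/6)·n^{-1.5} → 0, so by Markov's inequality G has no triangles w.h.p.

E[X] ≈ 0.0299; in regime p = Θ(1/n^{3/2}) E[X] tends to 0 (below the triangle threshold p ~ 1/n).


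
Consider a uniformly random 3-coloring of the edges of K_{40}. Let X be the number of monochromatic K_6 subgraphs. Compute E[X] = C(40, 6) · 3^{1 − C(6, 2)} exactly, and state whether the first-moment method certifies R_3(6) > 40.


E[X] = C(40, 6) · 3^{1 − 15} = 3838380 · 3^{−14} = 3838380/4782969.
As a reduced fraction: E[X] = 1279460/1594323 ≈ 0.8025099.
Is E[X] < 1? YES.
Since E[X] < 1, there exists a 3-coloring of K_{40} with no monochromatic K_6; hence R_3(6) > 40.

E[X] = 1279460/1594323 ≈ 0.8025099; E[X] < 1, so R_3(6) > 40.


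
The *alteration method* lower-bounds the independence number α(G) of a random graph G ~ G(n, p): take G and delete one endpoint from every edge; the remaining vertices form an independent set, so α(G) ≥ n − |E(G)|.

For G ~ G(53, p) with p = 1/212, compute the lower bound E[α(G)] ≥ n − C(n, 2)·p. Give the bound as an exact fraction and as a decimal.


E[|E(G)|] = C(53, 2)·p = 1378 · (1/212) = 13/2.
E[α(G)] ≥ n − E[|E(G)|] = 53 − 13/2 = 93/2.
Numerically: ≈ 46.500000.
(This is only a lower bound; the true E[α(G)] may be larger.)

E[α(G)] ≥ 93/2 ≈ 46.500000.


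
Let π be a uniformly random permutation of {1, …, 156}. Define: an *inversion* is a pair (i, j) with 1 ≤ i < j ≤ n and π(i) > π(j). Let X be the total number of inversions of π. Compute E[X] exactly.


Write X = Σ X_I over the C(156, 2) = 12090 pairs i < j, with X_I the indicator of one inversion.
There are 12090 indicators.
For each fixed pair i < j, the values π(i) and π(j) are two distinct elements of {1, …, 156} in uniformly random order; by symmetry P[π(i) > π(j)] = 1/2.
By linearity: E[X] = 12090 · (1/2) = C(156, 2) · (1/2) = 12090/2 = 6045 ≈ 6045.000000.

E[X] = 6045 = 6045.000000.


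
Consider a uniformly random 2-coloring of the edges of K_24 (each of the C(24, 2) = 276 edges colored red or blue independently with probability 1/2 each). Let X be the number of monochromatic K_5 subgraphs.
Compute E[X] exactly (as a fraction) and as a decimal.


Let X = Σ_S X_S over the C(24, 5) = 42504 subsets S of size 5, where X_S = 1 if the K_5 on S is monochromatic.
For a fixed S, the K_5 on S has C(5, 2) = 10 edges. P[all 10 edges red] = (1/2)^10, and likewise for blue, so P[monochromatic] = 2·(1/2)^10 = 2^{1 − 10} = 1/512.
By linearity of expectation: E[X] = C(24, 5) · 2^{1 − 10} = 42504 · 1/512 = 5313/64.
Numerically: E[X] ≈ 83.016.

E[X] = C(24,5)·2^(1−C(5,2)) = 5313/64 ≈ 83.016.


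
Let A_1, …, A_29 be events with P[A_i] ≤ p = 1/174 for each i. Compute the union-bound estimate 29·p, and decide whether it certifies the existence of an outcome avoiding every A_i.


Union bound: P[∪_{i=1}^{29} A_i] ≤ Σ_i P[A_i] ≤ 29·p = 29·(1/174) = 1/6.
Numerically: 1/6 ≈ 0.1667.
Is 1/6 < 1? YES.
Since P[∪ A_i] ≤ 1/6 < 1, the complement has P[∩ A_i^c] ≥ 1 − 1/6 = 5/6 > 0, so some outcome avoids every A_i.

29·p = 1/6 ≈ 0.1667; existence CERTIFIED by the union bound.


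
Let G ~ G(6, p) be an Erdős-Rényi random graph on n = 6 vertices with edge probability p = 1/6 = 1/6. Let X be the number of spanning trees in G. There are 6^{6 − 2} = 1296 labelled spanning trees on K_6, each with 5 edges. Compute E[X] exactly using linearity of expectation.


K_6 has 6^{6 − 2} = 1296 labelled spanning trees.
For each such spanning tree H, let X_H = 1 if all 5 edges of H are present in G. Then P[X_H = 1] = p^{5} = (1/6)^{5} = 1/7776.
By linearity: E[X] = Σ_H E[X_H] = 1296 · p^{5} = 1296 · 1/7776 = 1/6.
Numerically: E[X] ≈ 0.16667.

E[X] = 1296 · (1/6)^{5} = 1/6 ≈ 0.16667.


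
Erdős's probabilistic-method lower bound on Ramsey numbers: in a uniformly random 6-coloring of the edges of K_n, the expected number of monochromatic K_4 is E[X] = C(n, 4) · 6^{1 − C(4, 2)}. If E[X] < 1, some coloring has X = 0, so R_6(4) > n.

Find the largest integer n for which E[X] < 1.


We need C(n, 4) · 6^{1 − 6} < 1, i.e. C(n, 4) < 6^{6 − 1} = 7776.
Check values of n near the boundary:
  n = 21: C(21, 4) = 5985; 5985 < 7776? YES
  n = 22: C(22, 4) = 7315; 7315 < 7776? YES
  n = 23: C(23, 4) = 8855; 8855 < 7776? NO
  n = 24: C(24, 4) = 10626; 10626 < 7776? NO
The largest n with C(n, 4) < 7776 is n = 22 (where E[X] = 7315/7776 ≈ 0.9407). Hence R_6(4) > 22, i.e. R_6(4) ≥ 23.

Largest n = 22; hence R_6(4) > 22.


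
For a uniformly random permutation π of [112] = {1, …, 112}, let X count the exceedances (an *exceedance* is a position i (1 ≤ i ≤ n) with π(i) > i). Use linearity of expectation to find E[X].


Write X = Σ_{i=1}^{112} X_i, where X_i = 1_{π(i) > i}.
For each fixed i, π(i) is uniform over {1, …, 112} (marginal of a uniform permutation), so P[π(i) > i] = (n − i)/n. Summing: Σ_{i=1}^{112} (n − i)/n = (0 + 1 + … + 111)/112 = 112(112 − 1)/(2·112) = (112 − 1)/2.
Hence E[X] = Σ_{i=1}^{112} (112 − i)/112 = 111/2 ≈ 55.500000.

E[X] = 111/2 = 55.500000.


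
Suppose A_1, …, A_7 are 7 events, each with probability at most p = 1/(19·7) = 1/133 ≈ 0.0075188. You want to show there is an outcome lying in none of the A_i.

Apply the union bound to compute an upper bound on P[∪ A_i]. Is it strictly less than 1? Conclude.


Union bound: P[∪_{i=1}^{7} A_i] ≤ Σ_i P[A_i] ≤ 7·p = 7·(1/133) = 1/19.
Numerically: 1/19 ≈ 0.0526316.
Is 1/19 < 1? YES.
Since P[∪ A_i] ≤ 1/19 < 1, the complement has P[∩ A_i^c] ≥ 1 − 1/19 = 18/19 > 0, so some outcome avoids every A_i.

7·p = 1/19 ≈ 0.0526316; existence CERTIFIED by the union bound.


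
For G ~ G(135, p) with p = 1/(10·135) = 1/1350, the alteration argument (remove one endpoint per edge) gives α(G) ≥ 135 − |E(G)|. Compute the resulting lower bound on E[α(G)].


E[|E(G)|] = C(135, 2)·p = 9045 · (1/1350) = 67/10.
E[α(G)] ≥ n − E[|E(G)|] = 135 − 67/10 = 1283/10.
Numerically: ≈ 128.30000.
(This is only a lower bound; the true E[α(G)] may be larger.)

E[α(G)] ≥ 1283/10 ≈ 128.30000.


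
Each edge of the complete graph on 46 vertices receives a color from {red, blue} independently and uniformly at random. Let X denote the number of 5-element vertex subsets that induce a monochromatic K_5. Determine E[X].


Let X = Σ_S X_S over the C(46, 5) = 1370754 subsets S of size 5, where X_S = 1 if the K_5 on S is monochromatic.
For a fixed S, the K_5 on S has C(5, 2) = 10 edges. P[all 10 edges red] = (1/2)^10, and likewise for blue, so P[monochromatic] = 2·(1/2)^10 = 2^{1 − 10} = 1/512.
By linearity of expectation: E[X] = C(46, 5) · 2^{1 − 10} = 1370754 · 1/512 = 685377/256.
Numerically: E[X] ≈ 2677.254.

E[X] = C(46,5)·2^(1−C(5,2)) = 685377/256 ≈ 2677.254.


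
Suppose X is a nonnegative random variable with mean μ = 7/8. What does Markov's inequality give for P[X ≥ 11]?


μ = E[X] = 7/8, a = 11.
Markov: P[X ≥ 11] ≤ μ/a = (7/8)/11 = 7/88.
Numerically: ≈ 0.07955.
(Since a = 11 > μ = 0.87500, the bound 7/88 is < 1 and informative.)

P[X ≥ 11] ≤ 7/88 ≈ 0.07955.


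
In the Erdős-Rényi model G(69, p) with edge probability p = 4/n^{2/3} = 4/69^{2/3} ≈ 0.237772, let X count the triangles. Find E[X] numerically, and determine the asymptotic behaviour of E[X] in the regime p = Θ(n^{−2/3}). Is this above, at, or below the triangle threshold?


Number of potential triangles: C(69, 3) = 52394.
Each occurs with probability p³ ≈ (0.237772)³ ≈ 1.34425541e-02.
By linearity: E[X] = C(69, 3)·p³ ≈ 52394 · 1.34425541e-02 ≈ 704.309179.
Since α = 2/3 < 1, p = c/n^{2/3} ≫ 1/n is above the triangle threshold p ~ 1/n. Asymptotically E[X] ~ (c³/6)·n^{3(1−α)} = (4³/6)·n^{1} → ∞; triangles are abundant w.h.p.

E[X] ≈ 704.309179; in regime p = Θ(1/n^{2/3}) E[X] diverges (above the triangle threshold p ~ 1/n).


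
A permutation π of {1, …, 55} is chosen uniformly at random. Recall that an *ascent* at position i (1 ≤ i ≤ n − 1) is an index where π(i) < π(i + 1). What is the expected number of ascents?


Write X = Σ X_I over i = 1, …, 54, with X_I the indicator of one ascent.
There are 54 indicators.
For each fixed i, the pair (π(i), π(i+1)) is a uniformly random ordered pair of distinct values from {1, …, 55}; by symmetry P[π(i) < π(i+1)] = 1/2.
By linearity: E[X] = 54 · (1/2) = (55 − 1) · (1/2) = 27 ≈ 27.00000.

E[X] = 27 = 27.00000.


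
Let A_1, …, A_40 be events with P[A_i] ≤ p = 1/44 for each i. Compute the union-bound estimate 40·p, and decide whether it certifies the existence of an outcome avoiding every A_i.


Union bound: P[∪_{i=1}^{40} A_i] ≤ Σ_i P[A_i] ≤ 40·p = 40·(1/44) = 10/11.
Numerically: 10/11 ≈ 0.909.
Is 10/11 < 1? YES.
Since P[∪ A_i] ≤ 10/11 < 1, the complement has P[∩ A_i^c] ≥ 1 − 10/11 = 1/11 > 0, so some outcome avoids every A_i.

40·p = 10/11 ≈ 0.909; existence CERTIFIED by the union bound.


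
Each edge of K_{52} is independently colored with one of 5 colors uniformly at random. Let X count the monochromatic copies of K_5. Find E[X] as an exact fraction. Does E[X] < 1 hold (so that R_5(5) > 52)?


E[X] = C(52, 5) · 5^{1 − 10} = 2598960 · 5^{−9} = 2598960/1953125.
As a reduced fraction: E[X] = 519792/390625 ≈ 1.3307.
Is E[X] < 1? NO.
Since E[X] ≥ 1, the first-moment bound is inconclusive at n = 52; it does NOT by itself certify R_5(5) > 52.

E[X] = 519792/390625 ≈ 1.3307; E[X] ≥ 1; first-moment method inconclusive here.


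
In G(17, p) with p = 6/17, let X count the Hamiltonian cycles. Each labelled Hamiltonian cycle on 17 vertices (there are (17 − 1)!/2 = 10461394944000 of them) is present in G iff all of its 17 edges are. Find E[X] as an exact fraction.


K_17 has (17 − 1)!/2 = 10461394944000 labelled Hamiltonian cycles.
For each such Hamiltonian cycle H, let X_H = 1 if all 17 edges of H are present in G. Then P[X_H = 1] = p^{17} = (6/17)^{17} = 16926659444736/827240261886336764177.
By linearity of expectation: E[X] = Σ_H E[X_H] = 10461394944000 · p^{17} = 10461394944000 · 16926659444736/827240261886336764177 = 177076469533971037814784000/827240261886336764177.
Numerically: E[X] ≈ 214057.

E[X] = 10461394944000 · (6/17)^{17} = 177076469533971037814784000/827240261886336764177 ≈ 214057.


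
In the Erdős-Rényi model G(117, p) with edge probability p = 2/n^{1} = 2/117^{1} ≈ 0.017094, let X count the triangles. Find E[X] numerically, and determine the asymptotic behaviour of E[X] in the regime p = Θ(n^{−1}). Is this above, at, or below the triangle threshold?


Number of potential triangles: C(117, 3) = 260130.
Each occurs with probability p³ ≈ (0.017094)³ ≈ 4.99496445e-06.
By linearity: E[X] = C(117, 3)·p³ ≈ 260130 · 4.99496445e-06 ≈ 1.299340.
Here α = 1, so p = 2/n is exactly at the triangle threshold p ~ 1/n. Asymptotically E[X] → c³/6 = 2³/6 = 4/3 ≈ 1.333333, a bounded constant. In this regime the triangle count is asymptotically Poisson(c³/6).

E[X] ≈ 1.299340; in regime p = Θ(1/n^{1}) E[X] stays bounded (at the triangle threshold p ~ 1/n).
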